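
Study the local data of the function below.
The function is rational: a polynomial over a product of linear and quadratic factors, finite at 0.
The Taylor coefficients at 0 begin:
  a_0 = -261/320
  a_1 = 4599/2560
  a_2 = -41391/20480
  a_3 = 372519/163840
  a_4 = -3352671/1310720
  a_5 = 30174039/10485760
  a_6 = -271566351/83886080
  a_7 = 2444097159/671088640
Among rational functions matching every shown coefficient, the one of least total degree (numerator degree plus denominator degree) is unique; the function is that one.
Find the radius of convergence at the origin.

No rational of total degree below 2 reproduces all 8 coefficients; solving the [1/1] Pade equations on them gives f(ζ) = (25*ζ/32 - 29/40)/(ζ + 8/9), whose expansion matches every shown term.
Denominator factor (ζ + 8/9): pole of order 1 at -8/9, modulus 8/9.
The radius of convergence is the smallest modulus among the singular points: 8/9.

The radius of convergence is 8/9.


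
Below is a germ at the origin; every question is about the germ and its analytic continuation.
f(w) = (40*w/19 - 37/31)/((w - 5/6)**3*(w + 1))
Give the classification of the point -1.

The denominator factor w + 1 vanishes at -1 and appears to the power 1; the numerator there equals -1943/589, nonzero, and no other factor vanishes.
Hence a pole whose order is the multiplicity, 1.

The point is a pole of order 1.


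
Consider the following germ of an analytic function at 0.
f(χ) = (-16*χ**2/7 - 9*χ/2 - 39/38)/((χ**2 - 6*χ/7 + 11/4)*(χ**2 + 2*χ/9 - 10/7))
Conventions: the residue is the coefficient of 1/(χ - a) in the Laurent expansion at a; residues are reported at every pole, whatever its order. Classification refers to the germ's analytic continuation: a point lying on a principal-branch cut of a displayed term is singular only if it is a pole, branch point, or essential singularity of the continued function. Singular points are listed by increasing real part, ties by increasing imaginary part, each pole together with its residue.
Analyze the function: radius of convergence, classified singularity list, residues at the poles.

Denominator factor (χ**2 + 2*χ/9 - 10/7): discriminant 3268/567, real irrational roots -1/9 + (1/63)*sqrt(5719) and -1/9 - (1/63)*sqrt(5719); poles of order 1, moduli -1/9 + (1/63)*sqrt(5719) and 1/9 + (1/63)*sqrt(5719).
Denominator factor (χ**2 - 6*χ/7 + 11/4): discriminant -503/49, complex-conjugate roots (3/7) + ((1/14)*sqrt(503))*i and (3/7) - ((1/14)*sqrt(503))*i; poles of order 1, moduli (1/2)*sqrt(11) and (1/2)*sqrt(11).
The radius of convergence is the smallest modulus among the singular points: -1/9 + (1/63)*sqrt(5719).
The factor χ**2 + 2*χ/9 - 10/7 splits as (χ - a)(χ - a') with a = -1/9 - (1/63)*sqrt(5719), a' = -1/9 + (1/63)*sqrt(5719). At the order-1 pole a set g(χ) = (χ - a)*f(χ) = [(-16*χ**2/7 - 9*χ/2 - 39/38)/(χ**2 - 6*χ/7 + 11/4)] / (χ - a').
Simple pole: residue = g(a) at a = -1/9 - (1/63)*sqrt(5719), which is -90006615/141879821 + (864649044/115915813757)*sqrt(5719).
The factor χ**2 - 6*χ/7 + 11/4 splits as (χ - a)(χ - a') with a = (3/7) - ((1/14)*sqrt(503))*i, a' = (3/7) + ((1/14)*sqrt(503))*i. At the order-1 pole a set g(χ) = (χ - a)*f(χ) = [(-16*χ**2/7 - 9*χ/2 - 39/38)/(χ**2 + 2*χ/9 - 10/7)] / (χ - a').
Simple pole: residue = g(a) at a = (3/7) - ((1/14)*sqrt(503))*i, which is (90006615/141879821) - ((84479868/3756081577)*sqrt(503))*i.
The factor χ**2 - 6*χ/7 + 11/4 splits as (χ - a)(χ - a') with a = (3/7) + ((1/14)*sqrt(503))*i, a' = (3/7) - ((1/14)*sqrt(503))*i. At the order-1 pole a set g(χ) = (χ - a)*f(χ) = [(-16*χ**2/7 - 9*χ/2 - 39/38)/(χ**2 + 2*χ/9 - 10/7)] / (χ - a').
Simple pole: residue = g(a) at a = (3/7) + ((1/14)*sqrt(503))*i, which is (90006615/141879821) + ((84479868/3756081577)*sqrt(503))*i.
The factor χ**2 + 2*χ/9 - 10/7 splits as (χ - a)(χ - a') with a = -1/9 + (1/63)*sqrt(5719), a' = -1/9 - (1/63)*sqrt(5719). At the order-1 pole a set g(χ) = (χ - a)*f(χ) = [(-16*χ**2/7 - 9*χ/2 - 39/38)/(χ**2 - 6*χ/7 + 11/4)] / (χ - a').
Simple pole: residue = g(a) at a = -1/9 + (1/63)*sqrt(5719), which is -90006615/141879821 - (864649044/115915813757)*sqrt(5719).
List the singular points by increasing real part (a conjugate pair: the negative imaginary part first).

Radius of convergence at 0: -1/9 + (1/63)*sqrt(5719).
At -1/9 - (1/63)*sqrt(5719): a pole of order 1; residue -90006615/141879821 + (864649044/115915813757)*sqrt(5719).
At (3/7) - ((1/14)*sqrt(503))*i: a pole of order 1; residue (90006615/141879821) - ((84479868/3756081577)*sqrt(503))*i.
At (3/7) + ((1/14)*sqrt(503))*i: a pole of order 1; residue (90006615/141879821) + ((84479868/3756081577)*sqrt(503))*i.
At -1/9 + (1/63)*sqrt(5719): a pole of order 1; residue -90006615/141879821 - (864649044/115915813757)*sqrt(5719).


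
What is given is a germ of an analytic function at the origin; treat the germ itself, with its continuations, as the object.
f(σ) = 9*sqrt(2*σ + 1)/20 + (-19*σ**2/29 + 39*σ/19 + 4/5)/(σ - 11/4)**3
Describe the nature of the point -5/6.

Denominator factors: σ - 11/4 = -43/12 at σ = -5/6 — none vanishes.
Branch term sqrt(1 - σ/(-1/2)): argument at -5/6 is -2/3, nonzero, so -5/6 is not its branch point (a point on a principal cut is still regular for the continued germ).
So the germ continues analytically to -5/6.

The point is a regular point.


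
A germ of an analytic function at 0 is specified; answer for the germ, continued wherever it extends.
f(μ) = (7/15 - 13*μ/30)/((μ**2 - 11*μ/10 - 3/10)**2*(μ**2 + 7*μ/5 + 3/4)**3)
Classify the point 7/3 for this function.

The point is a regular point.

Denominator factors: μ**2 - 11*μ/10 - 3/10 = 116/45 at μ = 7/3; μ**2 + 7*μ/5 + 3/4 = 1703/180 at μ = 7/3 — none vanishes.
So the germ continues analytically to 7/3.


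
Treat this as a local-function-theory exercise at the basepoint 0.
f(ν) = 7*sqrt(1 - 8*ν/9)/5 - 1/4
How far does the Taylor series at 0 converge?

The radius of convergence is 9/8.

Branch term (7/5)*sqrt(1 - ν/(9/8)): its argument vanishes at ν = 9/8, a square-root branch point, modulus 9/8.
The radius of convergence is the smallest modulus among the singular points: 9/8.


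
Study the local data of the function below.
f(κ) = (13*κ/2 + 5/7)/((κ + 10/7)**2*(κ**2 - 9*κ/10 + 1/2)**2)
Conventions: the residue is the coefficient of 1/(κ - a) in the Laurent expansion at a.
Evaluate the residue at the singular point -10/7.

At the order-2 pole -10/7 set g(κ) = (κ - (-10/7))^2*f(κ) = (13*κ/2 + 5/7)/(κ**2 - 9*κ/10 + 1/2)**2.
Order-2 pole: residue = g'(a); g'(-10/7) = -1378174/1953125, so the residue is -1378174/1953125.

The residue is -1378174/1953125.


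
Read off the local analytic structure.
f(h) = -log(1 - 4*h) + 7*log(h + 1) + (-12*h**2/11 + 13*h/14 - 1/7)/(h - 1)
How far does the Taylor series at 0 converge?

The radius of convergence is 1/4.

Denominator factor (h - 1): pole of order 1 at 1, modulus 1.
Branch term (7)*log(1 - h/(-1)): its argument vanishes at h = -1, a logarithmic branch point, modulus 1.
Branch term (-1)*log(1 - h/(1/4)): its argument vanishes at h = 1/4, a logarithmic branch point, modulus 1/4.
The radius of convergence is the smallest modulus among the singular points: 1/4.


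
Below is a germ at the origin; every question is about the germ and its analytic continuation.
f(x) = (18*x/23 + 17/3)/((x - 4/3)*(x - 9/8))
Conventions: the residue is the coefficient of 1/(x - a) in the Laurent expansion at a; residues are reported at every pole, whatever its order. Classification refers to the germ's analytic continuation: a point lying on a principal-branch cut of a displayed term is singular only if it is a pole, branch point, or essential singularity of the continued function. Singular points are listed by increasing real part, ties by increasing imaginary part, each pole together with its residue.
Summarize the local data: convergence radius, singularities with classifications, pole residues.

Radius of convergence at 0: 9/8.
At 9/8: a pole of order 1; residue -3614/115.
At 4/3: a pole of order 1; residue 3704/115.

Denominator factor (x - 4/3): pole of order 1 at 4/3, modulus 4/3.
Denominator factor (x - 9/8): pole of order 1 at 9/8, modulus 9/8.
The radius of convergence is the smallest modulus among the singular points: 9/8.
At the order-1 pole 9/8 set g(x) = (x - (9/8))*f(x) = (18*x/23 + 17/3)/(x - 4/3).
Simple pole: residue = g(a) at a = 9/8, which is -3614/115.
At the order-1 pole 4/3 set g(x) = (x - (4/3))*f(x) = (18*x/23 + 17/3)/(x - 9/8).
Simple pole: residue = g(a) at a = 4/3, which is 3704/115.
List the singular points by increasing real part (a conjugate pair: the negative imaginary part first).


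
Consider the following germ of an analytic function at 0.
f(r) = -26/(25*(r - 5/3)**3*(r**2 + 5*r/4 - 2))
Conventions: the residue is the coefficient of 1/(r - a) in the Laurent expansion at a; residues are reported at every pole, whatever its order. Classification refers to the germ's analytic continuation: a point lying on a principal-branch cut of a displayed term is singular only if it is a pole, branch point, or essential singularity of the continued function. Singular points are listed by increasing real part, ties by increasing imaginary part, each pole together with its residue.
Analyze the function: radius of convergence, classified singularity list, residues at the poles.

Radius of convergence at 0: -5/8 + (3/8)*sqrt(17).
At -5/8 - (3/8)*sqrt(17): a pole of order 1; residue 11005956/27318175 - (9209772/92881795)*sqrt(17).
At -5/8 + (3/8)*sqrt(17): a pole of order 1; residue 11005956/27318175 + (9209772/92881795)*sqrt(17).
At 5/3: a pole of order 3; residue -22011912/27318175.


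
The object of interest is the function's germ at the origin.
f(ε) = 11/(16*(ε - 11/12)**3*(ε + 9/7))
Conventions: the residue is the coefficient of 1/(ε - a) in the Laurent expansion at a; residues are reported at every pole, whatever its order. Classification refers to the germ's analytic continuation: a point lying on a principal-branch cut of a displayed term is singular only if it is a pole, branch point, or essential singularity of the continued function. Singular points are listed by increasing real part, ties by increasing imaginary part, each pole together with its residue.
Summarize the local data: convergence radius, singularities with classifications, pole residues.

Denominator factor (ε + 9/7): pole of order 1 at -9/7, modulus 9/7.
Denominator factor (ε - 11/12)^3: pole of order 3 at 11/12, modulus 11/12.
The radius of convergence is the smallest modulus among the singular points: 11/12.
At the order-1 pole -9/7 set g(ε) = (ε - (-9/7))*f(ε) = 11/(16*(ε - 11/12)**3).
Simple pole: residue = g(a) at a = -9/7, which is -407484/6331625.
At the order-3 pole 11/12 set g(ε) = (ε - (11/12))^3*f(ε) = 11/(16*(ε + 9/7)).
Order-3 pole: residue = g''(a)/2; g''(11/12) = 814968/6331625, so the residue is 407484/6331625.
List the singular points by increasing real part (a conjugate pair: the negative imaginary part first).

Radius of convergence at 0: 11/12.
At -9/7: a pole of order 1; residue -407484/6331625.
At 11/12: a pole of order 3; residue 407484/6331625.


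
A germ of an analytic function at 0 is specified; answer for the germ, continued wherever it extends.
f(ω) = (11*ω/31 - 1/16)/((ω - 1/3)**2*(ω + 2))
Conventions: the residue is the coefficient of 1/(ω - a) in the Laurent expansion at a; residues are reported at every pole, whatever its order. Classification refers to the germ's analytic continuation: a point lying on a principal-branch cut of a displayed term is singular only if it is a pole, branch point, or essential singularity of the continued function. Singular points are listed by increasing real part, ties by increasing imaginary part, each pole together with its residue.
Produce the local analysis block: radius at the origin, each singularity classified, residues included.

Radius of convergence at 0: 1/3.
At -2: a pole of order 1; residue -3447/24304.
At 1/3: a pole of order 2; residue 3447/24304.

Denominator factor (ω - 1/3)^2: pole of order 2 at 1/3, modulus 1/3.
Denominator factor (ω + 2): pole of order 1 at -2, modulus 2.
The radius of convergence is the smallest modulus among the singular points: 1/3.
At the order-1 pole -2 set g(ω) = (ω - (-2))*f(ω) = (11*ω/31 - 1/16)/(ω - 1/3)**2.
Simple pole: residue = g(a) at a = -2, which is -3447/24304.
At the order-2 pole 1/3 set g(ω) = (ω - (1/3))^2*f(ω) = (11*ω/31 - 1/16)/(ω + 2).
Order-2 pole: residue = g'(a); g'(1/3) = 3447/24304, so the residue is 3447/24304.
List the singular points by increasing real part (a conjugate pair: the negative imaginary part first).


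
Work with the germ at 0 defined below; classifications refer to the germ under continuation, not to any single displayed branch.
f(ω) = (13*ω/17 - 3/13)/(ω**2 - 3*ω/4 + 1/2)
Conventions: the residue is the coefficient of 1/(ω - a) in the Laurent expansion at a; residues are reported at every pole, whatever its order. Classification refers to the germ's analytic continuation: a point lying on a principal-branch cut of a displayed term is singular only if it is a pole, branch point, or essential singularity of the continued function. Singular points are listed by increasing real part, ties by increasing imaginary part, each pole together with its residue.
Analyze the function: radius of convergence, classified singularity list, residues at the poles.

Radius of convergence at 0: (1/2)*sqrt(2).
At (3/8) - ((1/8)*sqrt(23))*i: a pole of order 1; residue (13/34) + ((99/10166)*sqrt(23))*i.
At (3/8) + ((1/8)*sqrt(23))*i: a pole of order 1; residue (13/34) - ((99/10166)*sqrt(23))*i.

Denominator factor (ω**2 - 3*ω/4 + 1/2): discriminant -23/16, complex-conjugate roots (3/8) + ((1/8)*sqrt(23))*i and (3/8) - ((1/8)*sqrt(23))*i; poles of order 1, moduli (1/2)*sqrt(2) and (1/2)*sqrt(2).
The radius of convergence is the smallest modulus among the singular points: (1/2)*sqrt(2).
The factor ω**2 - 3*ω/4 + 1/2 splits as (ω - a)(ω - a') with a = (3/8) - ((1/8)*sqrt(23))*i, a' = (3/8) + ((1/8)*sqrt(23))*i. At the order-1 pole a set g(ω) = (ω - a)*f(ω) = [13*ω/17 - 3/13] / (ω - a').
Simple pole: residue = g(a) at a = (3/8) - ((1/8)*sqrt(23))*i, which is (13/34) + ((99/10166)*sqrt(23))*i.
The factor ω**2 - 3*ω/4 + 1/2 splits as (ω - a)(ω - a') with a = (3/8) + ((1/8)*sqrt(23))*i, a' = (3/8) - ((1/8)*sqrt(23))*i. At the order-1 pole a set g(ω) = (ω - a)*f(ω) = [13*ω/17 - 3/13] / (ω - a').
Simple pole: residue = g(a) at a = (3/8) + ((1/8)*sqrt(23))*i, which is (13/34) - ((99/10166)*sqrt(23))*i.
List the singular points by increasing real part (a conjugate pair: the negative imaginary part first).


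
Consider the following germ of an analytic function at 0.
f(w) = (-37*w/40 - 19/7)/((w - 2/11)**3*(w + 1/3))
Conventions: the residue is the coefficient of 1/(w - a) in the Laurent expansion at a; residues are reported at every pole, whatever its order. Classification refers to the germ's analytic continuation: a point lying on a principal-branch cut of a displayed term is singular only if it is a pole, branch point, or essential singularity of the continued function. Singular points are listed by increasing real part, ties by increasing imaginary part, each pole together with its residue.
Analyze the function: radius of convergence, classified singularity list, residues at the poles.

Denominator factor (w + 1/3): pole of order 1 at -1/3, modulus 1/3.
Denominator factor (w - 2/11)^3: pole of order 3 at 2/11, modulus 2/11.
The radius of convergence is the smallest modulus among the singular points: 2/11.
At the order-1 pole -1/3 set g(w) = (w - (-1/3))*f(w) = (-37*w/40 - 19/7)/(w - 2/11)**3.
Simple pole: residue = g(a) at a = -1/3, which is 24209559/1375640.
At the order-3 pole 2/11 set g(w) = (w - (2/11))^3*f(w) = (-37*w/40 - 19/7)/(w + 1/3).
Order-3 pole: residue = g''(a)/2; g''(2/11) = -24209559/687820, so the residue is -24209559/1375640.
List the singular points by increasing real part (a conjugate pair: the negative imaginary part first).

Radius of convergence at 0: 2/11.
At -1/3: a pole of order 1; residue 24209559/1375640.
At 2/11: a pole of order 3; residue -24209559/1375640.


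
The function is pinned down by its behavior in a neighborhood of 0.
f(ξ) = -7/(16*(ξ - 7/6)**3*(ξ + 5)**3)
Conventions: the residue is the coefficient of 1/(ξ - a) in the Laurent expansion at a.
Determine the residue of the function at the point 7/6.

The residue is -20412/69343957.

At the order-3 pole 7/6 set g(ξ) = (ξ - (7/6))^3*f(ξ) = -7/(16*(ξ + 5)**3).
Order-3 pole: residue = g''(a)/2; g''(7/6) = -40824/69343957, so the residue is -20412/69343957.


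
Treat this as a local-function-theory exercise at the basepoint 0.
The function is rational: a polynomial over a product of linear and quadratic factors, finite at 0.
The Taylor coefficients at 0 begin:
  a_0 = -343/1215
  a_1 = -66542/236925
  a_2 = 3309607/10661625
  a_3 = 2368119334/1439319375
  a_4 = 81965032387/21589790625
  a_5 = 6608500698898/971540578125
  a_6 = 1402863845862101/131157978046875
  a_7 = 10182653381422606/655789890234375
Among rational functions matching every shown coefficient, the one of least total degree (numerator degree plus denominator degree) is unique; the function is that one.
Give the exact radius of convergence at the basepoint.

The radius of convergence is 5/6.

No rational of total degree below 5 reproduces all 8 coefficients; solving the [1/4] Pade equations on them gives f(μ) = (33*μ/26 - 1/2)/((μ - 9/7)**3*(μ - 5/6)), whose expansion matches every shown term.
Denominator factor (μ - 9/7)^3: pole of order 3 at 9/7, modulus 9/7.
Denominator factor (μ - 5/6): pole of order 1 at 5/6, modulus 5/6.
The radius of convergence is the smallest modulus among the singular points: 5/6.


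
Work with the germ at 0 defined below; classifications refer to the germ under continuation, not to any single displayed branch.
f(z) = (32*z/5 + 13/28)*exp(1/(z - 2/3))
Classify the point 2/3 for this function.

The point is an essential singularity.

The exponent 1/(z - (2/3)) has a pole at 2/3, so exp(1/(z - (2/3))) takes every nonzero value near it: an essential singularity (not a pole of any order).


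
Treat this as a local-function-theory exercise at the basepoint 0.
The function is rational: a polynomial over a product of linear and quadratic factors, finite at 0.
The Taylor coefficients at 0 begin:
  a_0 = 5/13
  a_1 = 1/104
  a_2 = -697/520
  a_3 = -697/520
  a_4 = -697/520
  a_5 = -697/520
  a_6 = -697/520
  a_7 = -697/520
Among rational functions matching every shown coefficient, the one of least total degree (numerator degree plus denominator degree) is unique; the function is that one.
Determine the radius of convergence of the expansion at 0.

The radius of convergence is 1.

No rational of total degree below 3 reproduces all 8 coefficients; solving the [2/1] Pade equations on them gives f(j) = (27*j**2/20 + 3*j/8 - 5/13)/(j - 1), whose expansion matches every shown term.
Denominator factor (j - 1): pole of order 1 at 1, modulus 1.
The radius of convergence is the smallest modulus among the singular points: 1.


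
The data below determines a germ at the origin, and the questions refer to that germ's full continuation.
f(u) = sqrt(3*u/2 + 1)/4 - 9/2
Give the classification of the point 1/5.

The point is a regular point.

There is no denominator, hence no pole anywhere.
Branch term sqrt(1 - u/(-2/3)): argument at 1/5 is 13/10, nonzero, so 1/5 is not its branch point (a point on a principal cut is still regular for the continued germ).
So the germ continues analytically to 1/5.


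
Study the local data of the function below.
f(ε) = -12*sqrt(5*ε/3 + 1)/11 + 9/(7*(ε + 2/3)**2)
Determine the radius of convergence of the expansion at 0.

Denominator factor (ε + 2/3)^2: pole of order 2 at -2/3, modulus 2/3.
Branch term (-12/11)*sqrt(1 - ε/(-3/5)): its argument vanishes at ε = -3/5, a square-root branch point, modulus 3/5.
The radius of convergence is the smallest modulus among the singular points: 3/5.

The radius of convergence is 3/5.


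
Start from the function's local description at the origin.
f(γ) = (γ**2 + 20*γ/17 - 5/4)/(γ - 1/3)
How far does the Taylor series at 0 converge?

Denominator factor (γ - 1/3): pole of order 1 at 1/3, modulus 1/3.
The radius of convergence is the smallest modulus among the singular points: 1/3.

The radius of convergence is 1/3.


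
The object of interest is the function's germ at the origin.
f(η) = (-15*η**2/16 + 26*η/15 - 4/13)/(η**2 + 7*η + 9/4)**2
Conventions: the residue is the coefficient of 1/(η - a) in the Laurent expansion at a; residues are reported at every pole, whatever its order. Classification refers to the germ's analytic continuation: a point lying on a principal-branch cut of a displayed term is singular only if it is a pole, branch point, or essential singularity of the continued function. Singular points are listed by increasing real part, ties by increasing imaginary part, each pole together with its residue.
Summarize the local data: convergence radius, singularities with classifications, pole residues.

Radius of convergence at 0: 7/2 - sqrt(10).
At -7/2 - sqrt(10): a pole of order 2; residue -(105877/4992000)*sqrt(10).
At -7/2 + sqrt(10): a pole of order 2; residue (105877/4992000)*sqrt(10).


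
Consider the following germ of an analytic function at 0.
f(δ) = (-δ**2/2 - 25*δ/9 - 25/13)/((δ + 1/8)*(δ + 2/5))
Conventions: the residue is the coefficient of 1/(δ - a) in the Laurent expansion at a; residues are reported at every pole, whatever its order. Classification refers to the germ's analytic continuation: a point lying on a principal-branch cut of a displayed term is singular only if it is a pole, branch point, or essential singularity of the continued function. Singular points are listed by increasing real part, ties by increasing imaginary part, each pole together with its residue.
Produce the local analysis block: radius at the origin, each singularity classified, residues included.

Radius of convergence at 0: 1/8.
At -2/5: a pole of order 1; residue 20872/6435.
At -1/8: a pole of order 1; residue -118585/20592.

Denominator factor (δ + 1/8): pole of order 1 at -1/8, modulus 1/8.
Denominator factor (δ + 2/5): pole of order 1 at -2/5, modulus 2/5.
The radius of convergence is the smallest modulus among the singular points: 1/8.
At the order-1 pole -2/5 set g(δ) = (δ - (-2/5))*f(δ) = (-δ**2/2 - 25*δ/9 - 25/13)/(δ + 1/8).
Simple pole: residue = g(a) at a = -2/5, which is 20872/6435.
At the order-1 pole -1/8 set g(δ) = (δ - (-1/8))*f(δ) = (-δ**2/2 - 25*δ/9 - 25/13)/(δ + 2/5).
Simple pole: residue = g(a) at a = -1/8, which is -118585/20592.
List the singular points by increasing real part (a conjugate pair: the negative imaginary part first).


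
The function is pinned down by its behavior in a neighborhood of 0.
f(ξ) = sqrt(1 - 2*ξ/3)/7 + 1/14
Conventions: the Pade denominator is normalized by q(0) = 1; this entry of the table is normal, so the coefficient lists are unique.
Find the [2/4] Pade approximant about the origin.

The Pade approximant has numerator coefficients [3/14, -1453/7518, 259/6444]; denominator coefficients [1, -365/537, 79/1074, 17/4833, 5/19332].

Taylor coefficients needed (expand at 0): a_0 = 3/14, a_1 = -1/21, a_2 = -1/126, a_3 = -1/378, a_4 = -5/4536, a_5 = -1/1944, a_6 = -1/3888.
Write the denominator as Q(ξ) = 1 + q1*ξ + q2*ξ^2 + q3*ξ^3 + q4*ξ^4. Requiring Q*f - P = O(ξ^7) with deg P <= 2 kills the coefficients of ξ^3..ξ^6 in Q*f:
  ξ^3: a_3 + q1*a_2 + q2*a_1 + q3*a_0 = 0, i.e. -1/378 + (-1/126)*q1 + (-1/21)*q2 + (3/14)*q3 = 0.
  ξ^4: a_4 + q1*a_3 + q2*a_2 + q3*a_1 + q4*a_0 = 0, i.e. -5/4536 + (-1/378)*q1 + (-1/126)*q2 + (-1/21)*q3 + (3/14)*q4 = 0.
  ξ^5: a_5 + q1*a_4 + q2*a_3 + q3*a_2 + q4*a_1 = 0, i.e. -1/1944 + (-5/4536)*q1 + (-1/378)*q2 + (-1/126)*q3 + (-1/21)*q4 = 0.
  ξ^6: a_6 + q1*a_5 + q2*a_4 + q3*a_3 + q4*a_2 = 0, i.e. -1/3888 + (-1/1944)*q1 + (-5/4536)*q2 + (-1/378)*q3 + (-1/126)*q4 = 0.
Solving this linear system: q1 = -365/537, q2 = 79/1074, q3 = 17/4833, q4 = 5/19332.
The numerator is Q*f truncated at degree 2: P0 = a_0 = 3/14; P1 = a_1 + q1*a_0 = -1453/7518; P2 = a_2 + q1*a_1 + q2*a_0 = 259/6444.


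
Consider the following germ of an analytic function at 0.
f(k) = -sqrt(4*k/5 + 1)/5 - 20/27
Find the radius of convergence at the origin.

The radius of convergence is 5/4.

Branch term (-1/5)*sqrt(1 - k/(-5/4)): its argument vanishes at k = -5/4, a square-root branch point, modulus 5/4.
The radius of convergence is the smallest modulus among the singular points: 5/4.


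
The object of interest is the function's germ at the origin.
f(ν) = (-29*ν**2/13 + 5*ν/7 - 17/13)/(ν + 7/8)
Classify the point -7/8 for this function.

The denominator factor ν + 7/8 vanishes at -7/8 and appears to the power 1; the numerator there equals -233/64, nonzero, and no other factor vanishes.
Hence a pole whose order is the multiplicity, 1.

The point is a pole of order 1.


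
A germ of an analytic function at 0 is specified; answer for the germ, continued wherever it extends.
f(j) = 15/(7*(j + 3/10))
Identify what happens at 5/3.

Denominator factors: j + 3/10 = 59/30 at j = 5/3 — none vanishes.
So the germ continues analytically to 5/3.

The point is a regular point.


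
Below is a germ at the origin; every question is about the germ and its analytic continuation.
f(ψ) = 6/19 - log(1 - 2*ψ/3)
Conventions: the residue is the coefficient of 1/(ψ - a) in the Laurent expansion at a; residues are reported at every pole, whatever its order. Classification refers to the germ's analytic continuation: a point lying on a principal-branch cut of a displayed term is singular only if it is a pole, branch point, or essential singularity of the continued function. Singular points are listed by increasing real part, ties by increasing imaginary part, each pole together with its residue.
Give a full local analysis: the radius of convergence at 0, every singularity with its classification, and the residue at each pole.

Radius of convergence at 0: 3/2.
At 3/2: a logarithmic branch point.

Branch term (-1)*log(1 - ψ/(3/2)): its argument vanishes at ψ = 3/2, a logarithmic branch point, modulus 3/2.
The radius of convergence is the smallest modulus among the singular points: 3/2.


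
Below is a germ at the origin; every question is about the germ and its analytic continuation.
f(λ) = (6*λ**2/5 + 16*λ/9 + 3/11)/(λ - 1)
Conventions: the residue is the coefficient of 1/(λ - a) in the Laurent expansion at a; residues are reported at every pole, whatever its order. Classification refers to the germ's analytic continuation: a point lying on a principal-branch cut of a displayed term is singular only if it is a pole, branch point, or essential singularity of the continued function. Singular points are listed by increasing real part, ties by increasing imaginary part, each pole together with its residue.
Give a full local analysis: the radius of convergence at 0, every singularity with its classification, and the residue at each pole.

Denominator factor (λ - 1): pole of order 1 at 1, modulus 1.
The radius of convergence is the smallest modulus among the singular points: 1.
At the order-1 pole 1 set g(λ) = (λ - (1))*f(λ) = 6*λ**2/5 + 16*λ/9 + 3/11.
Simple pole: residue = g(a) at a = 1, which is 1609/495.

Radius of convergence at 0: 1.
At 1: a pole of order 1; residue 1609/495.


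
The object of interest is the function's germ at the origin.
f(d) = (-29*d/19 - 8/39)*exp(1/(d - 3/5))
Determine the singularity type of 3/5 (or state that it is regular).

The exponent 1/(d - (3/5)) has a pole at 3/5, so exp(1/(d - (3/5))) takes every nonzero value near it: an essential singularity (not a pole of any order).

The point is an essential singularity.


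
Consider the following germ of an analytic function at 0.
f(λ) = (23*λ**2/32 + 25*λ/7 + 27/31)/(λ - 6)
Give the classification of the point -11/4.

The point is a regular point.

Denominator factors: λ - 6 = -35/4 at λ = -11/4 — none vanishes.
So the germ continues analytically to -11/4.


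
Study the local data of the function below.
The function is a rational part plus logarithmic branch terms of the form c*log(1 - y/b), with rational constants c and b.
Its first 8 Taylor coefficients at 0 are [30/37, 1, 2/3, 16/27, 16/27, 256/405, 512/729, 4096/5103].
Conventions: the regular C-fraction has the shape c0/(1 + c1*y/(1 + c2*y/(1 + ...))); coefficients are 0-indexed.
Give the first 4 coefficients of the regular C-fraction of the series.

The regular C-fraction coefficients are [30/37, -37/30, 17/30, 40/153].

Taylor coefficients (read off): a_0 = 30/37, a_1 = 1, a_2 = 2/3, a_3 = 16/27.
c0 = a_0 = 30/37. Peel one level at a time: if S = 1 + c*y/S' with S'(0) = 1, then c is the y-coefficient of S and S' = c*y/(S - 1).
S_1 = c0/f = 1 + (-37/30)*y + (629/900)*y^2 + ...; c1 = -37/30.
S_2 = c1*y/(S_1 - 1) = 1 + (17/30)*y + (-4/27)*y^2 + ...; c2 = 17/30.
S_3 = c2*y/(S_2 - 1) = 1 + (40/153)*y + ...; c3 = 40/153.


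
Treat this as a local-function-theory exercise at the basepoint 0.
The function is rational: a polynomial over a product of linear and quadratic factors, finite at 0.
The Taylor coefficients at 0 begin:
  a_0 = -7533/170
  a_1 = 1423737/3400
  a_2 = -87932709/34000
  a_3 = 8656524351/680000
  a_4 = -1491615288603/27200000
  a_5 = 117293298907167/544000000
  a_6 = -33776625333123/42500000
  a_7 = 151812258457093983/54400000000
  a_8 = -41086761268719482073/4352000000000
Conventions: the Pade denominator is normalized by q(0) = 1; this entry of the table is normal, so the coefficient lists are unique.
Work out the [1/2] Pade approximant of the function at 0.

Taylor coefficients needed (read off): a_0 = -7533/170, a_1 = 1423737/3400, a_2 = -87932709/34000, a_3 = 8656524351/680000.
Write the denominator as Q(α) = 1 + q1*α + q2*α^2. Requiring Q*f - P = O(α^4) with deg P <= 1 kills the coefficients of α^2..α^3 in Q*f:
  α^2: a_2 + q1*a_1 + q2*a_0 = 0, i.e. -87932709/34000 + (1423737/3400)*q1 + (-7533/170)*q2 = 0.
  α^3: a_3 + q1*a_2 + q2*a_1 = 0, i.e. 8656524351/680000 + (-87932709/34000)*q1 + (1423737/3400)*q2 = 0.
Solving this linear system: q1 = 2349/275, q2 = 245907/11000.
The numerator is Q*f truncated at degree 1: P0 = a_0 = -7533/170; P1 = a_1 + q1*a_0 = 7525467/187000.

The Pade approximant has numerator coefficients [-7533/170, 7525467/187000]; denominator coefficients [1, 2349/275, 245907/11000].


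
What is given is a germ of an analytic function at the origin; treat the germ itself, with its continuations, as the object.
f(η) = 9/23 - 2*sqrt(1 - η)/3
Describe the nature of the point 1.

The point is an algebraic (square-root) branch point.

The term (-2/3)*sqrt(1 - η/(1)) has argument 1 - 1/(1) = 0 at 1: a square-root (algebraic, two-sheeted) branch point; the remaining terms are analytic or single-valued there.


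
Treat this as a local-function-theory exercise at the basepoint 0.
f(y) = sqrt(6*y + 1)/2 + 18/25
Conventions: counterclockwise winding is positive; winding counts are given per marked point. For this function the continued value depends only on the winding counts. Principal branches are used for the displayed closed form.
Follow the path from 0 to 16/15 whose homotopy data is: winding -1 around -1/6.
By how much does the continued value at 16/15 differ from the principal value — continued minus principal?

Continued minus principal equals -(1/5)*sqrt(185).

The rational part is single-valued and drops out of the difference; each branch term changes only by its own monodromy.
(1/2)*sqrt(1 - y/(-1/6)): winding -1 is odd, the square root flips sign, contributing -2*(1/2)*sqrt(1 - (16/15)/(-1/6)) = -2*(1/2)*sqrt(37/5) = -(1/5)*sqrt(185).
Summing the contributions at y = 16/15 gives -(1/5)*sqrt(185).


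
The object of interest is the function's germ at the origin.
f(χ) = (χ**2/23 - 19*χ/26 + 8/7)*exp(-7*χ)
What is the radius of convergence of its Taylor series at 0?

The factor exp(-7*χ) is entire and contributes no finite singular point.
The polynomial part has no poles.
No finite singular points: the Taylor series at 0 converges everywhere.

The radius of convergence is infinite.


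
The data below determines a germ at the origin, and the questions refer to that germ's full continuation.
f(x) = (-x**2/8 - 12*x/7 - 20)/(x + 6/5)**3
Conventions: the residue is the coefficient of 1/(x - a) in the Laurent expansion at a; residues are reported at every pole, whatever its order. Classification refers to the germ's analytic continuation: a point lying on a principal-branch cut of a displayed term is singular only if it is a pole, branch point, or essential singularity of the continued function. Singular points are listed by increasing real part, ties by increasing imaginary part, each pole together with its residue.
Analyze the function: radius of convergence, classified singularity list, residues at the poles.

Denominator factor (x + 6/5)^3: pole of order 3 at -6/5, modulus 6/5.
The radius of convergence is the smallest modulus among the singular points: 6/5.
At the order-3 pole -6/5 set g(x) = (x - (-6/5))^3*f(x) = -x**2/8 - 12*x/7 - 20.
Order-3 pole: residue = g''(a)/2; g''(-6/5) = -1/4, so the residue is -1/8.

Radius of convergence at 0: 6/5.
At -6/5: a pole of order 3; residue -1/8.


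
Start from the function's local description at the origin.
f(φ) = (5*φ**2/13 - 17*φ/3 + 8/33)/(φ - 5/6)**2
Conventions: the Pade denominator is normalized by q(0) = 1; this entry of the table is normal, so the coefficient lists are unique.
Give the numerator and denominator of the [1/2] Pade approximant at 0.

The Pade approximant has numerator coefficients [96/275, -2073738588/254874925]; denominator coefficients [1, -118879089/50974985, 4232933721/3313374025].

Taylor coefficients needed (expand at 0): a_0 = 96/275, a_1 = -10068/1375, a_2 = -1566036/89375, a_3 = -14080608/446875.
Write the denominator as Q(φ) = 1 + q1*φ + q2*φ^2. Requiring Q*f - P = O(φ^4) with deg P <= 1 kills the coefficients of φ^2..φ^3 in Q*f:
  φ^2: a_2 + q1*a_1 + q2*a_0 = 0, i.e. -1566036/89375 + (-10068/1375)*q1 + (96/275)*q2 = 0.
  φ^3: a_3 + q1*a_2 + q2*a_1 = 0, i.e. -14080608/446875 + (-1566036/89375)*q1 + (-10068/1375)*q2 = 0.
Solving this linear system: q1 = -118879089/50974985, q2 = 4232933721/3313374025.
The numerator is Q*f truncated at degree 1: P0 = a_0 = 96/275; P1 = a_1 + q1*a_0 = -2073738588/254874925.


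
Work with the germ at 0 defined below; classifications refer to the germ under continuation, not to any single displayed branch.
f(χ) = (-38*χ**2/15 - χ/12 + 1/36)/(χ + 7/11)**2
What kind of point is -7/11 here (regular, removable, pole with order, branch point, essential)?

The denominator factor χ + 7/11 vanishes at -7/11 and appears to the power 2; the numerator there equals -5146/5445, nonzero, and no other factor vanishes.
Hence a pole whose order is the multiplicity, 2.

The point is a pole of order 2.


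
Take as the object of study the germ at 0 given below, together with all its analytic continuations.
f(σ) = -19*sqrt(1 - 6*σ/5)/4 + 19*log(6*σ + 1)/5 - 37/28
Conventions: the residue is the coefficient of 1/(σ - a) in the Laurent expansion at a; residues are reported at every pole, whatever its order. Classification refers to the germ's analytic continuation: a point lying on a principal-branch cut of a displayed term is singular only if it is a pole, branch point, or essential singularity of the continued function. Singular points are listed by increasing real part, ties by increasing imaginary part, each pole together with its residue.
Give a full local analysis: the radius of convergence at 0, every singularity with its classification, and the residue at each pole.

Branch term (-19/4)*sqrt(1 - σ/(5/6)): its argument vanishes at σ = 5/6, a square-root branch point, modulus 5/6.
Branch term (19/5)*log(1 - σ/(-1/6)): its argument vanishes at σ = -1/6, a logarithmic branch point, modulus 1/6.
The radius of convergence is the smallest modulus among the singular points: 1/6.
List the singular points by increasing real part (a conjugate pair: the negative imaginary part first).

Radius of convergence at 0: 1/6.
At -1/6: a logarithmic branch point.
At 5/6: an algebraic (square-root) branch point.


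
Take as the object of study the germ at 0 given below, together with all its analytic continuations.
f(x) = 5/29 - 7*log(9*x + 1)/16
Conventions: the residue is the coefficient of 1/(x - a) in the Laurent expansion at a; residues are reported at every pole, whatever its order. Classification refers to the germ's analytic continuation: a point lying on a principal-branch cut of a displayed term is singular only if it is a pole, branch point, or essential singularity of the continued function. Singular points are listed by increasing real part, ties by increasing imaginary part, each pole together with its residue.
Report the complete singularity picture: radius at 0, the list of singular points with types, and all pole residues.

Radius of convergence at 0: 1/9.
At -1/9: a logarithmic branch point.

Branch term (-7/16)*log(1 - x/(-1/9)): its argument vanishes at x = -1/9, a logarithmic branch point, modulus 1/9.
The radius of convergence is the smallest modulus among the singular points: 1/9.


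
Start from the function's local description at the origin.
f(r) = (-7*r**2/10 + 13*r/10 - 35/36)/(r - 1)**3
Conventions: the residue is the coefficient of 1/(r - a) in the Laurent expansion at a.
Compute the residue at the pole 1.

The residue is -7/10.

At the order-3 pole 1 set g(r) = (r - (1))^3*f(r) = -7*r**2/10 + 13*r/10 - 35/36.
Order-3 pole: residue = g''(a)/2; g''(1) = -7/5, so the residue is -7/10.


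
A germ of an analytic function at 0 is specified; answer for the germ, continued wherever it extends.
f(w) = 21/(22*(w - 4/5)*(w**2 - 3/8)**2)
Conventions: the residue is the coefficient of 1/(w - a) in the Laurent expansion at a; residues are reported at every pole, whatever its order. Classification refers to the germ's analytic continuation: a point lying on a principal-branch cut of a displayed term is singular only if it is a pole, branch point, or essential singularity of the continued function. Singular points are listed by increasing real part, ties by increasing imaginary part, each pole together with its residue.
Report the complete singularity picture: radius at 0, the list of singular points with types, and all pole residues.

Denominator factor (w**2 - 3/8)^2: discriminant 3/2, real irrational roots (1/4)*sqrt(6) and -(1/4)*sqrt(6); poles of order 2, moduli (1/4)*sqrt(6) and (1/4)*sqrt(6).
Denominator factor (w - 4/5): pole of order 1 at 4/5, modulus 4/5.
The radius of convergence is the smallest modulus among the singular points: (1/4)*sqrt(6).
The factor w**2 - 3/8 splits as (w - a)(w - a') with a = -(1/4)*sqrt(6), a' = (1/4)*sqrt(6). At the order-2 pole a set g(w) = (w - a)^2*f(w) = [21/(22*(w - 4/5))] / (w - a')^2.
Order-2 pole: residue = g'(a); g'(-(1/4)*sqrt(6)) = -210000/30899 + (217280/92697)*sqrt(6), so the residue is -210000/30899 + (217280/92697)*sqrt(6).
The factor w**2 - 3/8 splits as (w - a)(w - a') with a = (1/4)*sqrt(6), a' = -(1/4)*sqrt(6). At the order-2 pole a set g(w) = (w - a)^2*f(w) = [21/(22*(w - 4/5))] / (w - a')^2.
Order-2 pole: residue = g'(a); g'((1/4)*sqrt(6)) = -210000/30899 - (217280/92697)*sqrt(6), so the residue is -210000/30899 - (217280/92697)*sqrt(6).
At the order-1 pole 4/5 set g(w) = (w - (4/5))*f(w) = 21/(22*(w**2 - 3/8)**2).
Simple pole: residue = g(a) at a = 4/5, which is 420000/30899.
List the singular points by increasing real part (a conjugate pair: the negative imaginary part first).

Radius of convergence at 0: (1/4)*sqrt(6).
At -(1/4)*sqrt(6): a pole of order 2; residue -210000/30899 + (217280/92697)*sqrt(6).
At (1/4)*sqrt(6): a pole of order 2; residue -210000/30899 - (217280/92697)*sqrt(6).
At 4/5: a pole of order 1; residue 420000/30899.


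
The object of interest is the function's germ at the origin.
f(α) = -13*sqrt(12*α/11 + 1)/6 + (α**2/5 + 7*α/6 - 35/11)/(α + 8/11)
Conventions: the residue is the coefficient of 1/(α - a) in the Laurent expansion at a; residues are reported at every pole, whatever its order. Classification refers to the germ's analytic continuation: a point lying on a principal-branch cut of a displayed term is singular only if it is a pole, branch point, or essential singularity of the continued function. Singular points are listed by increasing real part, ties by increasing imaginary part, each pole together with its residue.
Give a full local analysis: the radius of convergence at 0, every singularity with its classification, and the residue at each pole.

Denominator factor (α + 8/11): pole of order 1 at -8/11, modulus 8/11.
Branch term (-13/6)*sqrt(1 - α/(-11/12)): its argument vanishes at α = -11/12, a square-root branch point, modulus 11/12.
The radius of convergence is the smallest modulus among the singular points: 8/11.
The branch term is analytic at -8/11 and contributes nothing to the residue; only the rational part matters.
At the order-1 pole -8/11 set g(α) = (α - (-8/11))*(rational part) = α**2/5 + 7*α/6 - 35/11.
Simple pole: residue = g(a) at a = -8/11, which is -7123/1815.
List the singular points by increasing real part (a conjugate pair: the negative imaginary part first).

Radius of convergence at 0: 8/11.
At -11/12: an algebraic (square-root) branch point.
At -8/11: a pole of order 1; residue -7123/1815.
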